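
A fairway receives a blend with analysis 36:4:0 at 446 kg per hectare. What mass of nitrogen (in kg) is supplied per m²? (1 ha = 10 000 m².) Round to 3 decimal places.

nitrogen per hectare = 446 × 36% = 160.56 kg.
Convert to per m²: 160.56 × 0.0001 = 0.016056 kg.

0.016 kg N per sq m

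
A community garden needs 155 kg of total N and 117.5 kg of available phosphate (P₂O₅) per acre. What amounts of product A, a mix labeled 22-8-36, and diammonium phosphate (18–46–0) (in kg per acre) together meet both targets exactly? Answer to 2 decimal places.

577.76 kg product A, 154.95 kg diammonium phosphate

Let a = kg of product A, b = kg of diammonium phosphate (per acre).
N: 0.22·a + 0.18·b = 155
P₂O₅: 0.08·a + 0.46·b = 117.5
Eliminate a: (row1) − 0.22/0.08·(row2) → -1.085·b = -168.125, so b = 154.954.
Back-substitute: a = (155 − 0.18·154.954) / 0.22 = 577.76498.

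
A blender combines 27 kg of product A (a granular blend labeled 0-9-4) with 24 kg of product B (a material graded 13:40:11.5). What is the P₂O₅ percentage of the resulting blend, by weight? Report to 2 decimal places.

Total mass = 27 + 24 = 51 kg.
P₂O₅ mass = 9%×27 + 40%×24 = 12.03 kg.
% P₂O₅ = 12.03 / 51 = 23.5882%.

23.59% P₂O₅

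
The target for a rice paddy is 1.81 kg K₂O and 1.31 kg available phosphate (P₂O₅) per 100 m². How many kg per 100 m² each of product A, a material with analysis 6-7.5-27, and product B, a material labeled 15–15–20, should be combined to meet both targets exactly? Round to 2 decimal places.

0.37 kg product A, 8.55 kg product B

Per-100 m² balance (a = product A, b = product B):
K₂O: 0.27·a + 0.2·b = 1.81
P₂O₅: 0.075·a + 0.15·b = 1.31
Solving simultaneously: a = 0.372549, b = 8.54706.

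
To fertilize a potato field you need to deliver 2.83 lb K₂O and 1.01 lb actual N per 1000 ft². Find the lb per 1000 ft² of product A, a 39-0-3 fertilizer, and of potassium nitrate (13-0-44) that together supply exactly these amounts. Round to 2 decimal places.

0.46 lb product A, 6.40 lb potassium nitrate

Per-1000 ft² balance (a = product A, b = potassium nitrate):
K₂O: 0.03·a + 0.44·b = 2.83
N: 0.39·a + 0.13·b = 1.01
From row1: a = (2.83 − 0.44·b) / 0.03.
Into row2: 0.39·(2.83 − 0.44·b)/0.03 + 0.13·b = 1.01 → b = 6.40072, a = 0.456172.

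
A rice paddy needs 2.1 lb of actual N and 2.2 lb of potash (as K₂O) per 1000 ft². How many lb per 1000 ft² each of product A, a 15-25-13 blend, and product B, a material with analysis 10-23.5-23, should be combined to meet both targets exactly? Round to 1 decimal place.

12.2 lb product A, 2.7 lb product B

Let a = lb of product A, b = lb of product B (per 1000 ft²).
N: 0.15·a + 0.1·b = 2.1
K₂O: 0.13·a + 0.23·b = 2.2
Eliminate b: (row1) − 0.1/0.23·(row2) → 0.0934783·a = 1.14348, so a = 12.2326.
Then b = (2.2 − 0.13·12.2326) / 0.23 = 2.65116.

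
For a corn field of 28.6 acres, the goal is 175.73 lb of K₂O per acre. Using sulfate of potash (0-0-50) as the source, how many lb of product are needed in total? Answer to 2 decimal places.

Product per acre = 175.73 / 50% = 351.46 lb.
Total product = 351.46 × 28.6 = 10051.756 lb.

10051.76 lb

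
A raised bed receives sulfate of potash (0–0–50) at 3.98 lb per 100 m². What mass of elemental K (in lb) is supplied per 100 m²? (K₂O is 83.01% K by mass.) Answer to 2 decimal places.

1.65 lb K per hundred sq m

K₂O per 100 m² = 3.98 × 50% = 1.99 lb.
Elemental K = 1.99 × 0.8301 = 1.6519 lb per 100 m².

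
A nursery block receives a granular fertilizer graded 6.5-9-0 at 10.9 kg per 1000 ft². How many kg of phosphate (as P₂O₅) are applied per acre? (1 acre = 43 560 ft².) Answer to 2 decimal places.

42.73 kg P₂O₅ per acre

P₂O₅ per 1000 ft² = 10.9 × 9% = 0.981 kg.
Convert to per acre: 0.981 × 43.56 = 42.7324 kg.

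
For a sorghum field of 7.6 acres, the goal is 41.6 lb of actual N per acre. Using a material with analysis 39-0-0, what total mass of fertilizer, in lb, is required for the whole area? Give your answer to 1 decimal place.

810.7 lb

Product per acre = 41.6 / 39% = 106.667 lb.
Total product = 106.667 × 7.6 = 810.667 lb.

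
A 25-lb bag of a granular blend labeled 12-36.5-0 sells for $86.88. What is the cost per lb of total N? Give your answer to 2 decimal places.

$28.96 per lb N

N in bag = 25 × 12% = 3 lb.
Cost per lb N = $86.88 / 3 = $28.9600.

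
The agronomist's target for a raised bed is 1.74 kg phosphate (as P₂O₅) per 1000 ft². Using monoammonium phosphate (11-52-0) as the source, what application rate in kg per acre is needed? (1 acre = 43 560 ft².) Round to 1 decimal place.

145.8 kg of product per acre

Product per 1000 ft² = 1.74 / 52% = 3.34615 kg.
Convert to per acre: 3.34615 × 43.56 = 145.758 kg.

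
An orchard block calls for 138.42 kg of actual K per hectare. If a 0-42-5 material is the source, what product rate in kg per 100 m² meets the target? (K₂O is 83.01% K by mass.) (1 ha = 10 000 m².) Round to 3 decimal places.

As K₂O: 138.42 / 0.8301 = 166.751 kg per hectare.
Product per hectare = 166.751 / 5% = 3335.02 kg.
Convert to per 100 m²: 3335.02 × 0.01 = 33.3502 kg.

33.350 kg of product per hundred sq m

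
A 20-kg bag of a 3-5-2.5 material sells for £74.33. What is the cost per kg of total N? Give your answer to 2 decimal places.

N in bag = 20 × 3% = 0.6 kg.
Cost per kg N = £74.33 / 0.6 = £123.8833.

£123.88 per kg N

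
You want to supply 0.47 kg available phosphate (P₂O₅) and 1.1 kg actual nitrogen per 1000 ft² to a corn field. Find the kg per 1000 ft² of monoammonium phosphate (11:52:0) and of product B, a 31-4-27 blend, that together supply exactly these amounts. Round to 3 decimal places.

0.649 kg monoammonium phosphate, 3.318 kg product B

Per-1000 ft² balance (a = monoammonium phosphate, b = product B):
P₂O₅: 0.52·a + 0.04·b = 0.47
N: 0.11·a + 0.31·b = 1.1
Solving simultaneously: a = 0.648597, b = 3.31824.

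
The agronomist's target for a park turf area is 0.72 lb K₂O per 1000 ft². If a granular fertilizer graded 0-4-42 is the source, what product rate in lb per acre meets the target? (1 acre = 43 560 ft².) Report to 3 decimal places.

Product per 1000 ft² = 0.72 / 42% = 1.71429 lb.
Convert to per acre: 1.71429 × 43.56 = 74.6743 lb.

74.674 lb of product per acre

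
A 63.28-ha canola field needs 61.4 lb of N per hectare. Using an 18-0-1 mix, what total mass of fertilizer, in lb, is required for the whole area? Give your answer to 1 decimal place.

21585.5 lb

Product per hectare = 61.4 / 18% = 341.111 lb.
Total product = 341.111 × 63.28 = 21585.51 lb.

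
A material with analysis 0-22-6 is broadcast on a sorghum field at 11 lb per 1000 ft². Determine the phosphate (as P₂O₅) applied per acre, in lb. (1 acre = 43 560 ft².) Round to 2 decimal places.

P₂O₅ per 1000 ft² = 11 × 22% = 2.42 lb.
Convert to per acre: 2.42 × 43.56 = 105.415 lb.

105.42 lb P₂O₅ per acre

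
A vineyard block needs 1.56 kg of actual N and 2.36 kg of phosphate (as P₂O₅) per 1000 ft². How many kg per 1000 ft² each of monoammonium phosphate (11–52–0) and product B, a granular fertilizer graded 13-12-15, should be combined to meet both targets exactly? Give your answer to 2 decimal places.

2.20 kg monoammonium phosphate, 10.14 kg product B

With a, b = kg per 1000 ft² of monoammonium phosphate and product B:
N: 0.11·a + 0.13·b = 1.56
P₂O₅: 0.52·a + 0.12·b = 2.36
Solving simultaneously: a = 2.19853, b = 10.1397.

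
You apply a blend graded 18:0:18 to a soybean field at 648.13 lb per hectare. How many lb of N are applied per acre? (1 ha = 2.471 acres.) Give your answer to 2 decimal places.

47.21 lb N per acre

nitrogen per hectare = 648.13 × 18% = 116.663 lb.
Convert to per acre: 116.663 × 0.404694 = 47.213 lb.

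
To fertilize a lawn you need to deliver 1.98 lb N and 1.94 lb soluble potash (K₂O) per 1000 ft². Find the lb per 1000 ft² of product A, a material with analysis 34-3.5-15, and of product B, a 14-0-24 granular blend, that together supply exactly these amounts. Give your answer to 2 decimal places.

Per-1000 ft² balance (a = product A, b = product B):
N: 0.34·a + 0.14·b = 1.98
K₂O: 0.15·a + 0.24·b = 1.94
Eliminate a: (row1) − 0.34/0.15·(row2) → -0.404·b = -2.41733, so b = 5.9835.
Back-substitute: a = (1.98 − 0.14·5.9835) / 0.34 = 3.35974.

3.36 lb product A, 5.98 lb product B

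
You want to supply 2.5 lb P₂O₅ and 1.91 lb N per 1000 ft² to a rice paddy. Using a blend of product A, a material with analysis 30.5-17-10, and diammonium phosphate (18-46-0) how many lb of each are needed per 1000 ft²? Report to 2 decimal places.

3.91 lb product A, 3.99 lb diammonium phosphate

Let a = lb of product A, b = lb of diammonium phosphate (per 1000 ft²).
P₂O₅: 0.17·a + 0.46·b = 2.5
N: 0.305·a + 0.18·b = 1.91
Solving simultaneously: a = 3.90702, b = 3.99088.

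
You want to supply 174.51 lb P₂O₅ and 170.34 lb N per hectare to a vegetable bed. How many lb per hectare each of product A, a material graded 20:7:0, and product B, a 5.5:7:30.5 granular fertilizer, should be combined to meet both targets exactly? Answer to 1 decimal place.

With a, b = lb per hectare of product A and product B:
P₂O₅: 0.07·a + 0.07·b = 174.51
N: 0.2·a + 0.055·b = 170.34
Eliminate a: (row1) − 0.07/0.2·(row2) → 0.05075·b = 114.891, so b = 2263.86.
Back-substitute: a = (174.51 − 0.07·2263.86) / 0.07 = 229.138.

229.1 lb product A, 2263.9 lb product B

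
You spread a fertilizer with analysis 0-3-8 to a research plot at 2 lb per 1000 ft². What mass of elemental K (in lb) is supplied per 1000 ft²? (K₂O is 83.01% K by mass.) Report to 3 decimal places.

K₂O per 1000 ft² = 2 × 8% = 0.16 lb.
Elemental K = 0.16 × 0.8301 = 0.132816 lb per 1000 ft².

0.133 lb K per thousand sq ft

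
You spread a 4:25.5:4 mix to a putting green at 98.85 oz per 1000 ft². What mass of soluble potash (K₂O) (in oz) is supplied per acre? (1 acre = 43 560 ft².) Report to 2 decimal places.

172.24 oz K₂O per acre

K₂O per 1000 ft² = 98.85 × 4% = 3.954 oz.
Convert to per acre: 3.954 × 43.56 = 172.236 oz.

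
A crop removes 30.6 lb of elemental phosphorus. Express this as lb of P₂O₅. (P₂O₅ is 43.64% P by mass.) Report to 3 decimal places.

P₂O₅ = 30.6 / 0.4364 = 70.1192 lb.

70.119 lb P₂O₅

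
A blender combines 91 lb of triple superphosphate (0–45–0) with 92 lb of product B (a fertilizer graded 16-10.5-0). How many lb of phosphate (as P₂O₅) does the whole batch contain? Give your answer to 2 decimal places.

50.61 lb P₂O₅

P₂O₅ mass = 45%×91 + 10.5%×92 = 50.61 lb.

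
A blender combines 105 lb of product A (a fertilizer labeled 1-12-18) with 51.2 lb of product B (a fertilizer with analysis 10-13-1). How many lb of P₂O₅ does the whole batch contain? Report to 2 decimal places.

P₂O₅ mass = 12%×105 + 13%×51.2 = 19.256 lb.

19.26 lb P₂O₅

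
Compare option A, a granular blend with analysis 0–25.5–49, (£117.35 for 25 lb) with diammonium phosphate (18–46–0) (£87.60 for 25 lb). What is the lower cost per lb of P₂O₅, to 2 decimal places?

option A: P₂O₅ per bag = 25 × 25.5% = 6.375 lb; cost = 117.35 / 6.375 = £18.4078/lb P₂O₅.
diammonium phosphate: P₂O₅ per bag = 25 × 46% = 11.5 lb; cost = 87.60 / 11.5 = £7.6174/lb P₂O₅.
diammonium phosphate is cheaper.

£7.62 per lb P₂O₅ (diammonium phosphate)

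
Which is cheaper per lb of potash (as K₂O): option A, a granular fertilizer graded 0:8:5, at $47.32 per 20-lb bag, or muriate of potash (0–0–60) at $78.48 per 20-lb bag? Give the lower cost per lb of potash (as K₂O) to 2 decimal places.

$6.54 per lb K₂O (muriate of potash)

option A: K₂O per bag = 20 × 5% = 1 lb; cost = 47.32 / 1 = $47.3200/lb K₂O.
muriate of potash: K₂O per bag = 20 × 60% = 12 lb; cost = 78.48 / 12 = $6.5400/lb K₂O.
muriate of potash is cheaper.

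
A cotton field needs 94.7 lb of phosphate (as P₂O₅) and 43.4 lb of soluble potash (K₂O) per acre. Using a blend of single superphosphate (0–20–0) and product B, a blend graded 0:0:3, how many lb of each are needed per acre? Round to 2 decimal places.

With a, b = lb per acre of single superphosphate and product B:
P₂O₅: 0.2·a + 0·b = 94.7
K₂O: 0·a + 0.03·b = 43.4
Solving simultaneously: a = 473.5, b = 1446.667.

473.50 lb single superphosphate, 1446.67 lb product B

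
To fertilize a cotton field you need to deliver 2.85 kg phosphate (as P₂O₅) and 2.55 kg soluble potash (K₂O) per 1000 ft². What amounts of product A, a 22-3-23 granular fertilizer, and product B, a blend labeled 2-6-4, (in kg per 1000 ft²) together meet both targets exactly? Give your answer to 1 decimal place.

Let a = kg of product A, b = kg of product B (per 1000 ft²).
P₂O₅: 0.03·a + 0.06·b = 2.85
K₂O: 0.23·a + 0.04·b = 2.55
Eliminate b: (row1) − 0.06/0.04·(row2) → -0.315·a = -0.975, so a = 3.09524.
Then b = (2.55 − 0.23·3.09524) / 0.04 = 45.9524.

3.1 kg product A, 46.0 kg product B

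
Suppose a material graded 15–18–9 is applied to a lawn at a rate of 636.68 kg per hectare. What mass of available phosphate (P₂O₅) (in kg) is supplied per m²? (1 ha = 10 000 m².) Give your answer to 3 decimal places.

P₂O₅ per hectare = 636.68 × 18% = 114.602 kg.
Convert to per m²: 114.602 × 0.0001 = 0.0114602 kg.

0.011 kg P₂O₅ per sq m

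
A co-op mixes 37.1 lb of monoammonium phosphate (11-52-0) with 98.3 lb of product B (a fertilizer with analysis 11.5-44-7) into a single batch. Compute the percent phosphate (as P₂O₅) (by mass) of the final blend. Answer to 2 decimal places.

Total mass = 37.1 + 98.3 = 135.4 lb.
P₂O₅ mass = 52%×37.1 + 44%×98.3 = 62.544 lb.
% P₂O₅ = 62.544 / 135.4 = 46.192%.

46.19% P₂O₅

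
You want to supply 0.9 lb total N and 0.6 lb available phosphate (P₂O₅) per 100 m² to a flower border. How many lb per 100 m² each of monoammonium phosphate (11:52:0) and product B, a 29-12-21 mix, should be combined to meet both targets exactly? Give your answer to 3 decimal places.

0.480 lb monoammonium phosphate, 2.922 lb product B

Per-100 m² balance (a = monoammonium phosphate, b = product B):
N: 0.11·a + 0.29·b = 0.9
P₂O₅: 0.52·a + 0.12·b = 0.6
Solving simultaneously: a = 0.479651, b = 2.92151.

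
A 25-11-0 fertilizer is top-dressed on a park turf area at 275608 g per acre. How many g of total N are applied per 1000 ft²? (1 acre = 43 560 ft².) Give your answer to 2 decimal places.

1581.77 g N per thousand sq ft

nitrogen per acre = 275608 × 25% = 68902 g.
Convert to per 1000 ft²: 68902 × 0.0229568 = 1581.772 g.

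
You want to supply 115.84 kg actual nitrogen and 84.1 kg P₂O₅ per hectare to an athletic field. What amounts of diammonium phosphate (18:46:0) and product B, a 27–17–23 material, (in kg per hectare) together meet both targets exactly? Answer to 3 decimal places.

32.203 kg diammonium phosphate, 407.568 kg product B

With a, b = kg per hectare of diammonium phosphate and product B:
N: 0.18·a + 0.27·b = 115.84
P₂O₅: 0.46·a + 0.17·b = 84.1
Eliminate b: (row1) − 0.27/0.17·(row2) → -0.550588·a = -17.7306, so a = 32.20299.
Then b = (84.1 − 0.46·32.20299) / 0.17 = 407.5684.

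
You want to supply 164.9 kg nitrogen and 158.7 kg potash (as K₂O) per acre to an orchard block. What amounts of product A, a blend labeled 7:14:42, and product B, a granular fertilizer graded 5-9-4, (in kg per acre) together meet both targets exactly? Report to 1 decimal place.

73.6 kg product A, 3195.0 kg product B

Per-acre balance (a = product A, b = product B):
N: 0.07·a + 0.05·b = 164.9
K₂O: 0.42·a + 0.04·b = 158.7
Eliminate a: (row1) − 0.07/0.42·(row2) → 0.0433333·b = 138.45, so b = 3195.
Back-substitute: a = (164.9 − 0.05·3195) / 0.07 = 73.5714.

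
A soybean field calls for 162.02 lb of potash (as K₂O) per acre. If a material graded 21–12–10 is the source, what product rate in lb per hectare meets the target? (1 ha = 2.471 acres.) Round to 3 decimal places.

Product per acre = 162.02 / 10% = 1620.2 lb.
Convert to per hectare: 1620.2 × 2.471 = 4003.5142 lb.

4003.514 lb of product per hectare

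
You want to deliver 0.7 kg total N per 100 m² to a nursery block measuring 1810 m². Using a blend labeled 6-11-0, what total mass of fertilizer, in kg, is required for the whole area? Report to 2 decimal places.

211.17 kg

Product per 100 m² = 0.7 / 6% = 11.6667 kg.
Total product = 11.6667 × 1810 / 100 = 211.167 kg.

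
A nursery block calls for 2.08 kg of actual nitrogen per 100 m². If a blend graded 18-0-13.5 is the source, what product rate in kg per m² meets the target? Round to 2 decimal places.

0.12 kg of product per sq m

Product per 100 m² = 2.08 / 18% = 11.5556 kg.
Convert to per m²: 11.5556 × 0.01 = 0.115556 kg.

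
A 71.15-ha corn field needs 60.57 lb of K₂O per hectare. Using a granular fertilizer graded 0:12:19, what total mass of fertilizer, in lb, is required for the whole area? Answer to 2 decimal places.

Product per hectare = 60.57 / 19% = 318.789 lb.
Total product = 318.789 × 71.15 = 22681.871 lb.

22681.87 lb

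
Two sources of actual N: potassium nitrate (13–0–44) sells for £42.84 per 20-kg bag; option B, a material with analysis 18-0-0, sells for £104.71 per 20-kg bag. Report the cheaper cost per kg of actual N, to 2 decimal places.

potassium nitrate: N per bag = 20 × 13% = 2.6 kg; cost = 42.84 / 2.6 = £16.4769/kg N.
option B: N per bag = 20 × 18% = 3.6 kg; cost = 104.71 / 3.6 = £29.0861/kg N.
potassium nitrate is cheaper.

£16.48 per kg N (potassium nitrate)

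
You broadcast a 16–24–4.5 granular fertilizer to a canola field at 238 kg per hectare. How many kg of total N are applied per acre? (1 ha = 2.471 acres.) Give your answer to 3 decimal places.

nitrogen per hectare = 238 × 16% = 38.08 kg.
Convert to per acre: 38.08 × 0.404694 = 15.4108 kg.

15.411 kg N per acre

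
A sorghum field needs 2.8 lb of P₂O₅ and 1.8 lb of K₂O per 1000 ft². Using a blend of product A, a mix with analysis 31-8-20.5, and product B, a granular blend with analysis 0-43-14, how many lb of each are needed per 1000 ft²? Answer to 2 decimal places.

With a, b = lb per 1000 ft² of product A and product B:
P₂O₅: 0.08·a + 0.43·b = 2.8
K₂O: 0.205·a + 0.14·b = 1.8
From row1: a = (2.8 − 0.43·b) / 0.08.
Into row2: 0.205·(2.8 − 0.43·b)/0.08 + 0.14·b = 1.8 → b = 5.58804, a = 4.96426.

4.96 lb product A, 5.59 lb product B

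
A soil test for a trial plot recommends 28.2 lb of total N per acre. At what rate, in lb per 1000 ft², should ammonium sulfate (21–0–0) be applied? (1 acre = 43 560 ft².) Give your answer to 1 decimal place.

Product per acre = 28.2 / 21% = 134.286 lb.
Convert to per 1000 ft²: 134.286 × 0.0229568 = 3.08278 lb.

3.1 lb of product per thousand sq ft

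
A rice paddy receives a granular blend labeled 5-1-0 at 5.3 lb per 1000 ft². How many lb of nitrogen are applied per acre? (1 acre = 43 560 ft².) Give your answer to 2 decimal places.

nitrogen per 1000 ft² = 5.3 × 5% = 0.265 lb.
Convert to per acre: 0.265 × 43.56 = 11.5434 lb.

11.54 lb N per acre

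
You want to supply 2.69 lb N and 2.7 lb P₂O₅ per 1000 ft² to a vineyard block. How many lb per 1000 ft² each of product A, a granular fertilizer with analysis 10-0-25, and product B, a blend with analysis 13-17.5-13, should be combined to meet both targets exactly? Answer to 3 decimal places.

Let a = lb of product A, b = lb of product B (per 1000 ft²).
N: 0.1·a + 0.13·b = 2.69
P₂O₅: 0·a + 0.175·b = 2.7
Solving simultaneously: a = 6.84286, b = 15.4286.

6.843 lb product A, 15.429 lb product B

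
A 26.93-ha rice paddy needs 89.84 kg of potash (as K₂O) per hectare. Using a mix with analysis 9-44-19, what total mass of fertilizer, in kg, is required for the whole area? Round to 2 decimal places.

Product per hectare = 89.84 / 19% = 472.842 kg.
Total product = 472.842 × 26.93 = 12733.638 kg.

12733.64 kg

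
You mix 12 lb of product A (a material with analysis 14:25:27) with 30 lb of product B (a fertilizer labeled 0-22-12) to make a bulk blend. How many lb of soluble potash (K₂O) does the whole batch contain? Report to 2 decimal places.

6.84 lb K₂O

K₂O mass = 27%×12 + 12%×30 = 6.84 lb.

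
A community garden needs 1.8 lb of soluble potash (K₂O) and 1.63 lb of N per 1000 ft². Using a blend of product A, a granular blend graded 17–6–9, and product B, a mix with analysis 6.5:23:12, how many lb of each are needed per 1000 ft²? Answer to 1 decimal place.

Per-1000 ft² balance (a = product A, b = product B):
K₂O: 0.09·a + 0.12·b = 1.8
N: 0.17·a + 0.065·b = 1.63
From row1: a = (1.8 − 0.12·b) / 0.09.
Into row2: 0.17·(1.8 − 0.12·b)/0.09 + 0.065·b = 1.63 → b = 10.9485, a = 5.40206.

5.4 lb product A, 10.9 lb product B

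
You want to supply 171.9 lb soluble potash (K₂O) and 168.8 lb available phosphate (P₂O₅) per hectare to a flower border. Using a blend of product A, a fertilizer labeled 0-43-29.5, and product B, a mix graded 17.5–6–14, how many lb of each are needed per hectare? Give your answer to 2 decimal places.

With a, b = lb per hectare of product A and product B:
K₂O: 0.295·a + 0.14·b = 171.9
P₂O₅: 0.43·a + 0.06·b = 168.8
Solving simultaneously: a = 313.3647, b = 567.553.

313.36 lb product A, 567.55 lb product B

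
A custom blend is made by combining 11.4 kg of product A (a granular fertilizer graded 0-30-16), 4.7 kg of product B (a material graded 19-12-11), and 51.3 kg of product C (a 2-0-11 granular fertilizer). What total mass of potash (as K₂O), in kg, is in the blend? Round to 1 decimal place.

K₂O mass = 16%×11.4 + 11%×4.7 + 11%×51.3 = 7.984 kg.

8.0 kg K₂O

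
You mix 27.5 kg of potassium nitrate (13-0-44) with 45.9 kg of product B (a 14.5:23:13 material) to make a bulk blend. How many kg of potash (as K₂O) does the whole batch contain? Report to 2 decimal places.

18.07 kg K₂O

K₂O mass = 44%×27.5 + 13%×45.9 = 18.067 kg.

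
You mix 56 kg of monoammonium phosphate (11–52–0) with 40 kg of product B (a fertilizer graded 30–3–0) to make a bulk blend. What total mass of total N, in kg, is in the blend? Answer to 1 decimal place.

N mass = 11%×56 + 30%×40 = 18.16 kg.

18.2 kg N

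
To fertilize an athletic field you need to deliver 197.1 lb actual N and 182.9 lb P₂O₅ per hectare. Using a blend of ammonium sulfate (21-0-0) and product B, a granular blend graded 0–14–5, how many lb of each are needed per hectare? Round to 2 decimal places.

With a, b = lb per hectare of ammonium sulfate and product B:
N: 0.21·a + 0·b = 197.1
P₂O₅: 0·a + 0.14·b = 182.9
Solving simultaneously: a = 938.571, b = 1306.429.

938.57 lb ammonium sulfate, 1306.43 lb product B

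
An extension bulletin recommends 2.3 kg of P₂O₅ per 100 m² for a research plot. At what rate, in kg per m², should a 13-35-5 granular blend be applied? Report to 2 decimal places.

0.07 kg of product per sq m

Product per 100 m² = 2.3 / 35% = 6.57143 kg.
Convert to per m²: 6.57143 × 0.01 = 0.0657143 kg.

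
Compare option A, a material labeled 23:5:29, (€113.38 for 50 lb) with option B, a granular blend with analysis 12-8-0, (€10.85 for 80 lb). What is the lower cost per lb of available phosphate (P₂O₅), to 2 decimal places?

option A: P₂O₅ per bag = 50 × 5% = 2.5 lb; cost = 113.38 / 2.5 = €45.3520/lb P₂O₅.
option B: P₂O₅ per bag = 80 × 8% = 6.4 lb; cost = 10.85 / 6.4 = €1.6953/lb P₂O₅.
option B is cheaper.

€1.70 per lb P₂O₅ (option B)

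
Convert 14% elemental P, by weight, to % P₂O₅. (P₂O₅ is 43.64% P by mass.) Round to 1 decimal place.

32.1% P₂O₅

%P₂O₅ = 14 / 0.4364 = 32.0807%.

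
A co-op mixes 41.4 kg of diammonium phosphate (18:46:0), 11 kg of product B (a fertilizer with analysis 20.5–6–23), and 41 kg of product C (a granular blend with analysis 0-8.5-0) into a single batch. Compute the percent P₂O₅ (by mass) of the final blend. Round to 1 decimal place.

24.8% P₂O₅

Total mass = 41.4 + 11 + 41 = 93.4 kg.
P₂O₅ mass = 46%×41.4 + 6%×11 + 8.5%×41 = 23.189 kg.
% P₂O₅ = 23.189 / 93.4 = 24.8276%.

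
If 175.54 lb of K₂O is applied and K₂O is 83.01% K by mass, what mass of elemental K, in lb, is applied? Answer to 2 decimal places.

145.72 lb K

K = 175.54 × 0.8301 = 145.716 lb.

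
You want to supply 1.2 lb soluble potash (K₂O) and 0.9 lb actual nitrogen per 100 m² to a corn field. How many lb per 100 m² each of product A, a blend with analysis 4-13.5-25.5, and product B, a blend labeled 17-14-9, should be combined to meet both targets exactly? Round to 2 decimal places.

Per-100 m² balance (a = product A, b = product B):
K₂O: 0.255·a + 0.09·b = 1.2
N: 0.04·a + 0.17·b = 0.9
Solving simultaneously: a = 3.09434, b = 4.56604.

3.09 lb product A, 4.57 lb product B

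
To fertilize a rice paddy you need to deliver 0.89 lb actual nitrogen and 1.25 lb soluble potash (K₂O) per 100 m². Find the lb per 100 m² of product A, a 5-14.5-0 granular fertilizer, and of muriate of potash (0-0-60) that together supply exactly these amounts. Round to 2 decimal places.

Per-100 m² balance (a = product A, b = muriate of potash):
N: 0.05·a + 0·b = 0.89
K₂O: 0·a + 0.6·b = 1.25
Solving simultaneously: a = 17.8, b = 2.08333.

17.80 lb product A, 2.08 lb muriate of potash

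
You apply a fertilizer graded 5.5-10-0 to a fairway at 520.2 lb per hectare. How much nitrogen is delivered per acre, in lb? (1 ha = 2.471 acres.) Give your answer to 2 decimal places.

nitrogen per hectare = 520.2 × 5.5% = 28.611 lb.
Convert to per acre: 28.611 × 0.404694 = 11.5787 lb.

11.58 lb N per acre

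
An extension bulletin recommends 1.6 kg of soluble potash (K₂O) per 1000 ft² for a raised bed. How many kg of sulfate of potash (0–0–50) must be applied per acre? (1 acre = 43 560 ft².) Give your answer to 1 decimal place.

139.4 kg of product per acre

Product per 1000 ft² = 1.6 / 50% = 3.2 kg.
Convert to per acre: 3.2 × 43.56 = 139.392 kg.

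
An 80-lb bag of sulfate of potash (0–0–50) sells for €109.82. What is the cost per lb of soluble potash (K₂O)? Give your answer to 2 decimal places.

€2.75 per lb K₂O

K₂O in bag = 80 × 50% = 40 lb.
Cost per lb K₂O = €109.82 / 40 = €2.7455.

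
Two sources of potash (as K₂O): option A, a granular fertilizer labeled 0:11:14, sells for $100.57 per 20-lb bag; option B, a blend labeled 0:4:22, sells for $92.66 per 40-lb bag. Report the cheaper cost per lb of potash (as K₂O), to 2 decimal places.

option A: K₂O per bag = 20 × 14% = 2.8 lb; cost = 100.57 / 2.8 = $35.9179/lb K₂O.
option B: K₂O per bag = 40 × 22% = 8.8 lb; cost = 92.66 / 8.8 = $10.5295/lb K₂O.
option B is cheaper.

$10.53 per lb K₂O (option B)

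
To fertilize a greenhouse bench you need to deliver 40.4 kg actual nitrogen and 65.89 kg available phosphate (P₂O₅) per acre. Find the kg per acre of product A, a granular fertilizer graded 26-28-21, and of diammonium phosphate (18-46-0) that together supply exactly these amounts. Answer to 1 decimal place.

Per-acre balance (a = product A, b = diammonium phosphate):
N: 0.26·a + 0.18·b = 40.4
P₂O₅: 0.28·a + 0.46·b = 65.89
Eliminate a: (row1) − 0.26/0.28·(row2) → -0.247143·b = -20.7836, so b = 84.0954.
Back-substitute: a = (40.4 − 0.18·84.0954) / 0.26 = 97.1647.

97.2 kg product A, 84.1 kg diammonium phosphate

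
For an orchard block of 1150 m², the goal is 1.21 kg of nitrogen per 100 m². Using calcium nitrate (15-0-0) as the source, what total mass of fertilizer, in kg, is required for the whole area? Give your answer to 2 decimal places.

92.77 kg

Product per 100 m² = 1.21 / 15% = 8.06667 kg.
Total product = 8.06667 × 1150 / 100 = 92.7667 kg.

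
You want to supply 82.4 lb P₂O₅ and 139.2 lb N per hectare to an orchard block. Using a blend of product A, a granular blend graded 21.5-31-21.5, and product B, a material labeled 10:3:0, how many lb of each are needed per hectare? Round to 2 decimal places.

Per-hectare balance (a = product A, b = product B):
P₂O₅: 0.31·a + 0.03·b = 82.4
N: 0.215·a + 0.1·b = 139.2
Solving simultaneously: a = 165.5397, b = 1036.0896.

165.54 lb product A, 1036.09 lb product B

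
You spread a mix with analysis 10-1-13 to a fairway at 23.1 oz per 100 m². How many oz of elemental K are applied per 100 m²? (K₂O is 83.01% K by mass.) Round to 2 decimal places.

K₂O per 100 m² = 23.1 × 13% = 3.003 oz.
Elemental K = 3.003 × 0.8301 = 2.49279 oz per 100 m².

2.49 oz K per hundred sq m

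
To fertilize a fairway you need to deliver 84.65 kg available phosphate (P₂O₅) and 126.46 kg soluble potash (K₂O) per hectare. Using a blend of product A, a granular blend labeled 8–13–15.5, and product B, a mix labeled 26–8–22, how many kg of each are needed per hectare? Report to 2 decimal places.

Let a = kg of product A, b = kg of product B (per hectare).
P₂O₅: 0.13·a + 0.08·b = 84.65
K₂O: 0.155·a + 0.22·b = 126.46
From row1: a = (84.65 − 0.08·b) / 0.13.
Into row2: 0.155·(84.65 − 0.08·b)/0.13 + 0.22·b = 126.46 → b = 204.8796, a = 525.074.

525.07 kg product A, 204.88 kg product B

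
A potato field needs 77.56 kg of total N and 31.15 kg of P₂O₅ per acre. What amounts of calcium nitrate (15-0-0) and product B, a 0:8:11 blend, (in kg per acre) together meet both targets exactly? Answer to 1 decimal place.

517.1 kg calcium nitrate, 389.4 kg product B

Let a = kg of calcium nitrate, b = kg of product B (per acre).
N: 0.15·a + 0·b = 77.56
P₂O₅: 0·a + 0.08·b = 31.15
Solving simultaneously: a = 517.067, b = 389.375.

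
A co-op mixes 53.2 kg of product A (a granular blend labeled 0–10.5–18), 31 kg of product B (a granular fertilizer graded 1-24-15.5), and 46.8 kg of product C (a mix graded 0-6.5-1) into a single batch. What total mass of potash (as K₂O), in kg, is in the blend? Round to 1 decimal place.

K₂O mass = 18%×53.2 + 15.5%×31 + 1%×46.8 = 14.849 kg.

14.8 kg K₂O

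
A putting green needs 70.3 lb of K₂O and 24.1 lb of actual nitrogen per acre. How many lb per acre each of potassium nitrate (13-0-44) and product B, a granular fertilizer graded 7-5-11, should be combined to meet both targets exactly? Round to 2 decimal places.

Let a = lb of potassium nitrate, b = lb of product B (per acre).
K₂O: 0.44·a + 0.11·b = 70.3
N: 0.13·a + 0.07·b = 24.1
Eliminate b: (row1) − 0.11/0.07·(row2) → 0.235714·a = 32.4286, so a = 137.576.
Then b = (24.1 − 0.13·137.576) / 0.07 = 88.7879.

137.58 lb potassium nitrate, 88.79 lb product B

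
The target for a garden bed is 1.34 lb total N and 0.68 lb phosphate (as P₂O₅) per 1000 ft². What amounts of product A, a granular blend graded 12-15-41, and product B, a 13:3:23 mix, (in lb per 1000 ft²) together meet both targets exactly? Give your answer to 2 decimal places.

Let a = lb of product A, b = lb of product B (per 1000 ft²).
N: 0.12·a + 0.13·b = 1.34
P₂O₅: 0.15·a + 0.03·b = 0.68
From row1: a = (1.34 − 0.13·b) / 0.12.
Into row2: 0.15·(1.34 − 0.13·b)/0.12 + 0.03·b = 0.68 → b = 7.50943, a = 3.03145.

3.03 lb product A, 7.51 lb product B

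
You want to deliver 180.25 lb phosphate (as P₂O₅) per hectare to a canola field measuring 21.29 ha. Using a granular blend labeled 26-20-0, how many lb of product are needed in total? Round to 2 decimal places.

19187.61 lb

Product per hectare = 180.25 / 20% = 901.25 lb.
Total product = 901.25 × 21.29 = 19187.612 lb.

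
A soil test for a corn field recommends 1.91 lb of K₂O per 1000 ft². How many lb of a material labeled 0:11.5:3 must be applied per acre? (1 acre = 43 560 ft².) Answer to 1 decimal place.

2773.3 lb of product per acre

Product per 1000 ft² = 1.91 / 3% = 63.6667 lb.
Convert to per acre: 63.6667 × 43.56 = 2773.32 lb.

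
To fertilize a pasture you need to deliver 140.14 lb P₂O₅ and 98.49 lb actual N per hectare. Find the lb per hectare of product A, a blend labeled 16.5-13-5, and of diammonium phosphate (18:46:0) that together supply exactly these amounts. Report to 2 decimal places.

Per-hectare balance (a = product A, b = diammonium phosphate):
P₂O₅: 0.13·a + 0.46·b = 140.14
N: 0.165·a + 0.18·b = 98.49
From row1: a = (140.14 − 0.46·b) / 0.13.
Into row2: 0.165·(140.14 − 0.46·b)/0.13 + 0.18·b = 98.49 → b = 196.56, a = 382.48.

382.48 lb product A, 196.56 lb diammonium phosphate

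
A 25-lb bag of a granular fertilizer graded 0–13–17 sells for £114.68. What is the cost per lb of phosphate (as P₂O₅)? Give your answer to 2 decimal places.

P₂O₅ in bag = 25 × 13% = 3.25 lb.
Cost per lb P₂O₅ = £114.68 / 3.25 = £35.2862.

£35.29 per lb P₂O₅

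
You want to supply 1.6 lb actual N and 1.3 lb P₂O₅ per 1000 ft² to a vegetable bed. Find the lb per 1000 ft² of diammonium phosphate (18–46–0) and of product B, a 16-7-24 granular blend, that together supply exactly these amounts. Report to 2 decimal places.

1.57 lb diammonium phosphate, 8.23 lb product B

With a, b = lb per 1000 ft² of diammonium phosphate and product B:
N: 0.18·a + 0.16·b = 1.6
P₂O₅: 0.46·a + 0.07·b = 1.3
Eliminate a: (row1) − 0.18/0.46·(row2) → 0.132609·b = 1.0913, so b = 8.22951.
Back-substitute: a = (1.6 − 0.16·8.22951) / 0.18 = 1.57377.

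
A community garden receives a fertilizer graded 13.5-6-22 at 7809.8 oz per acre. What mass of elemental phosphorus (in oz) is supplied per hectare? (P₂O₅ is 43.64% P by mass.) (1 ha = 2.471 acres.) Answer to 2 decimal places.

P₂O₅ per acre = 7809.8 × 6% = 468.588 oz.
Elemental P = 468.588 × 0.4364 = 204.492 oz per acre.
Convert to per hectare: 204.492 × 2.471 = 505.299 oz.

505.30 oz P per hectare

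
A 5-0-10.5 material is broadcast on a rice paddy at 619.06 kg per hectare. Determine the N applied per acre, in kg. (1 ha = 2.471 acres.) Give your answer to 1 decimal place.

nitrogen per hectare = 619.06 × 5% = 30.953 kg.
Convert to per acre: 30.953 × 0.404694 = 12.5265 kg.

12.5 kg N per acre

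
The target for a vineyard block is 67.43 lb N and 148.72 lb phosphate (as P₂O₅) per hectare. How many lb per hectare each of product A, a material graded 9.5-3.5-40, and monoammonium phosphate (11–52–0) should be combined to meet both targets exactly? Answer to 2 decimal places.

With a, b = lb per hectare of product A and monoammonium phosphate:
N: 0.095·a + 0.11·b = 67.43
P₂O₅: 0.035·a + 0.52·b = 148.72
From row1: a = (67.43 − 0.11·b) / 0.095.
Into row2: 0.035·(67.43 − 0.11·b)/0.095 + 0.52·b = 148.72 → b = 258.361, a = 410.634.

410.63 lb product A, 258.36 lb monoammonium phosphate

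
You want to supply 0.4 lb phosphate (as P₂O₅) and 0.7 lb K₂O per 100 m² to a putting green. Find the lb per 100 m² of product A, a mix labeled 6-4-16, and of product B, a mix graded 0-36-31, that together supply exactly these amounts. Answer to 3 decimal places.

2.832 lb product A, 0.796 lb product B

With a, b = lb per 100 m² of product A and product B:
P₂O₅: 0.04·a + 0.36·b = 0.4
K₂O: 0.16·a + 0.31·b = 0.7
Eliminate a: (row1) − 0.04/0.16·(row2) → 0.2825·b = 0.225, so b = 0.79646.
Back-substitute: a = (0.4 − 0.36·0.79646) / 0.04 = 2.83186.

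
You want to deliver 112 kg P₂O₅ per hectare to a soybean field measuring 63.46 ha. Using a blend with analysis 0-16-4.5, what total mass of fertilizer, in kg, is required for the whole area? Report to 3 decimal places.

Product per hectare = 112 / 16% = 700 kg.
Total product = 700 × 63.46 = 44422 kg.

44422.000 kg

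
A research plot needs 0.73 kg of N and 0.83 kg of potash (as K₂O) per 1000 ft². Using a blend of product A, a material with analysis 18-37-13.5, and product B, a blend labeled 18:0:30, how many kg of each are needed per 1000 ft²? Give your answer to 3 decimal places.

2.343 kg product A, 1.712 kg product B

Let a = kg of product A, b = kg of product B (per 1000 ft²).
N: 0.18·a + 0.18·b = 0.73
K₂O: 0.135·a + 0.3·b = 0.83
Eliminate b: (row1) − 0.18/0.3·(row2) → 0.099·a = 0.232, so a = 2.34343.
Then b = (0.83 − 0.135·2.34343) / 0.3 = 1.71212.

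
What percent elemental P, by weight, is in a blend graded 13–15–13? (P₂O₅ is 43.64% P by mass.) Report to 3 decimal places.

6.546% P

%P = 15 × 0.4364 = 6.546%.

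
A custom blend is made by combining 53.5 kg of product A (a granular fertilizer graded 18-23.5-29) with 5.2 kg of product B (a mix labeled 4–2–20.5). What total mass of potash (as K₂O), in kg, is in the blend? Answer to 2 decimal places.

16.58 kg K₂O

K₂O mass = 29%×53.5 + 20.5%×5.2 = 16.581 kg.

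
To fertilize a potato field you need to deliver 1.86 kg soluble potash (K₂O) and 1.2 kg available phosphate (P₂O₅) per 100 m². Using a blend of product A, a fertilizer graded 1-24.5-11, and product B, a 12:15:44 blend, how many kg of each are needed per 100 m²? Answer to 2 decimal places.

2.73 kg product A, 3.55 kg product B

Let a = kg of product A, b = kg of product B (per 100 m²).
K₂O: 0.11·a + 0.44·b = 1.86
P₂O₅: 0.245·a + 0.15·b = 1.2
Eliminate b: (row1) − 0.44/0.15·(row2) → -0.608667·a = -1.66, so a = 2.72727.
Then b = (1.2 − 0.245·2.72727) / 0.15 = 3.54545.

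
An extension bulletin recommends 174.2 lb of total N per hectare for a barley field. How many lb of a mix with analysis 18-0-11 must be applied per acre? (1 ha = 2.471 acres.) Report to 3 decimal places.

Product per hectare = 174.2 / 18% = 967.778 lb.
Convert to per acre: 967.778 × 0.404694 = 391.6543 lb.

391.654 lb of product per acre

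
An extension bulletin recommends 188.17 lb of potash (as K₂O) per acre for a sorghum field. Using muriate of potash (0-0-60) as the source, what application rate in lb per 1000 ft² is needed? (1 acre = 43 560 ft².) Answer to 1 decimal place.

7.2 lb of product per thousand sq ft

Product per acre = 188.17 / 60% = 313.617 lb.
Convert to per 1000 ft²: 313.617 × 0.0229568 = 7.19965 lb.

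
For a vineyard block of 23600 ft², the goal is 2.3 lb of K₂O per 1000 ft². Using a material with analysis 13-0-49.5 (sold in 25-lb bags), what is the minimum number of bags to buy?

5 bags

Product per 1000 ft² = 2.3 / 49.5% = 4.64646 lb.
Total product = 4.64646 × 23600 / 1000 = 109.657 lb.
Bags = ⌈109.657 / 25⌉ = 5.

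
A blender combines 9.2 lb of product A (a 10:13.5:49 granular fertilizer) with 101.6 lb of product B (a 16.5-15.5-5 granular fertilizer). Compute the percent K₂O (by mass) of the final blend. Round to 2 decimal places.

Total mass = 9.2 + 101.6 = 110.8 lb.
K₂O mass = 49%×9.2 + 5%×101.6 = 9.588 lb.
% K₂O = 9.588 / 110.8 = 8.65343%.

8.65% K₂O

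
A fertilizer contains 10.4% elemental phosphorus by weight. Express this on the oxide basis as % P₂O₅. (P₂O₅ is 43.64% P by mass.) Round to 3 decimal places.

%P₂O₅ = 10.4 / 0.4364 = 23.8313%.

23.831% P₂O₅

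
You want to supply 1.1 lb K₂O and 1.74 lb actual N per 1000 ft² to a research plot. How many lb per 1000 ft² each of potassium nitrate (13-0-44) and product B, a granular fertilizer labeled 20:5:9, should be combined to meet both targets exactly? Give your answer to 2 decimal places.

0.83 lb potassium nitrate, 8.16 lb product B

With a, b = lb per 1000 ft² of potassium nitrate and product B:
K₂O: 0.44·a + 0.09·b = 1.1
N: 0.13·a + 0.2·b = 1.74
Eliminate a: (row1) − 0.44/0.13·(row2) → -0.586923·b = -4.78923, so b = 8.1599.
Back-substitute: a = (1.1 − 0.09·8.1599) / 0.44 = 0.830931.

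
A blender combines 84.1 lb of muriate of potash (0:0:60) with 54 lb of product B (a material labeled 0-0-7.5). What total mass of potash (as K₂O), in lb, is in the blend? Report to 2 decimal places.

K₂O mass = 60%×84.1 + 7.5%×54 = 54.51 lb.

54.51 lb K₂O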